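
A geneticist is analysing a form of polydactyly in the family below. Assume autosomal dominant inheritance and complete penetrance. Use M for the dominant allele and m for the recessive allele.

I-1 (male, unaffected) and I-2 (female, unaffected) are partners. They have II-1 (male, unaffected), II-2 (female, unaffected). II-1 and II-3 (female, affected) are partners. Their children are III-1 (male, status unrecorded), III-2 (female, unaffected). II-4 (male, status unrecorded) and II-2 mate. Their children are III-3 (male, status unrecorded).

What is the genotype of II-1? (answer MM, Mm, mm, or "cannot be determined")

mm

II-1 is unaffected, so II-1 is mm.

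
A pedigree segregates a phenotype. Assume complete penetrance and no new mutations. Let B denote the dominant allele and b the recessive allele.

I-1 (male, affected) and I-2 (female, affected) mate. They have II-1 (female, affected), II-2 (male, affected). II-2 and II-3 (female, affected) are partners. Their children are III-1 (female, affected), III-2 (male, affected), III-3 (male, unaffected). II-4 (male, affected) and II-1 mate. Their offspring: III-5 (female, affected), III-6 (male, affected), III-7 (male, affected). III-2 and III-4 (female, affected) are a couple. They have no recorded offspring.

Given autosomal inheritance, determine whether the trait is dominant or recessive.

II-2 and II-3 are both affected yet have an unaffected child III-3. Under a recessive model two affected parents are homozygous and every child would be affected, so the trait cannot be recessive.

dominant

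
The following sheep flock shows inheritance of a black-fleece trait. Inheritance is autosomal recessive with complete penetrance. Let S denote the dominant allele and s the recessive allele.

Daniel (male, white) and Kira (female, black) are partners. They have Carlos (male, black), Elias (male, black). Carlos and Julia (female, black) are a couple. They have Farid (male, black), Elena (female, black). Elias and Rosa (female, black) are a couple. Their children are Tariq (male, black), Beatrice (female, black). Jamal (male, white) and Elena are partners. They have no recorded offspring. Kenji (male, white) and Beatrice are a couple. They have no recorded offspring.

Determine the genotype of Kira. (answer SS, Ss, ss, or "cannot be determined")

ss

Kira is black, so Kira is ss.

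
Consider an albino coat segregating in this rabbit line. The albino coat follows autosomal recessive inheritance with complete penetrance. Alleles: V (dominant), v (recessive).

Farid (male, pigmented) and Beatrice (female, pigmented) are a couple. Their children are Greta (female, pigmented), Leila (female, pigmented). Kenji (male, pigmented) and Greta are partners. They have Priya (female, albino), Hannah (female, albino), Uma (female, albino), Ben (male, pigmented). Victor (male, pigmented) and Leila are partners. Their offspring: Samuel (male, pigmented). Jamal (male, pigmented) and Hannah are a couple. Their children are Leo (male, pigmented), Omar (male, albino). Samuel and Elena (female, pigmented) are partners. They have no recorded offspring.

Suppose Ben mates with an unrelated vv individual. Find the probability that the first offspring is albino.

Kenji is pigmented so carries V and passed v to Priya (vv), so Kenji is Vv.
Greta is pigmented so carries V and passed v to Priya (vv), so Greta is Vv.
Ben is a pigmented offspring of Kenji (Vv) × Greta (Vv), whose cross gives 1/4 VV : 1/2 Vv : 1/4 vv; conditioning on being pigmented, Ben is VV with probability 1/3, Vv with probability 2/3.
Summing over parental genotype combinations, P(offspring is albino) = 2/3·1/2 = 1/3.

1/3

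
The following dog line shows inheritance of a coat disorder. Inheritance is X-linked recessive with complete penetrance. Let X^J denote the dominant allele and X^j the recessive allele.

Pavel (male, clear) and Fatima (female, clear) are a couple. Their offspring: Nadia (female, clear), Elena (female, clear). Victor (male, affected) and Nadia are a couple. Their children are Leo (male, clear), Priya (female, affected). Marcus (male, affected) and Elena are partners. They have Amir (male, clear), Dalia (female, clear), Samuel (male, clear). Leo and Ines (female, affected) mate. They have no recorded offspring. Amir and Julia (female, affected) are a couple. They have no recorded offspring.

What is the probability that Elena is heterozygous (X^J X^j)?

1/9

Pavel is clear, so Pavel is X^J Y.
Fatima is clear so carries J and passed j to Nadia (X^J X^j, whose J came from Pavel), so Fatima is X^J X^j.
Their cross gives offspring ratios 1/2 X^J X^J : 1/2 X^J X^j. Conditioning on Elena being clear, P(X^J X^j) = 1/2 / 1 = 1/2 before taking Elena's own offspring into account.
Marcus is affected, so Marcus is X^j Y.
Now use Elena's offspring. Probability of each recorded status — clear son Amir: 1/2 if Elena is X^J X^j, 1 if X^J X^J; clear daughter Dalia: 1/2 if Elena is X^J X^j, 1 if X^J X^J; clear son Samuel: 1/2 if Elena is X^J X^j, 1 if X^J X^J.
Bayes: P(X^J X^j) = 1/2·1/8 / (1/2·1/8 + 1/2·1) = 1/9.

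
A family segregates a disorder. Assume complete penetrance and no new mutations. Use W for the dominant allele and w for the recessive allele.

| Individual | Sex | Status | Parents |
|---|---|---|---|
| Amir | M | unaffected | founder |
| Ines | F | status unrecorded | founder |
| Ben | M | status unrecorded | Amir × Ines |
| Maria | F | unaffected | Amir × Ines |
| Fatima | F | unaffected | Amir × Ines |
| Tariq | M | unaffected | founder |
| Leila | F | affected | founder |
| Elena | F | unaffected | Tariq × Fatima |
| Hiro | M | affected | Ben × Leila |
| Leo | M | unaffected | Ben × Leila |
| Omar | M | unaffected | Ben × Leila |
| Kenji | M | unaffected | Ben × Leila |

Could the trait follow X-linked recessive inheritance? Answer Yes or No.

No

Under X-linked recessive, Leo (unaffected, male) cannot arise from Ben (unrecorded) × Leila (affected).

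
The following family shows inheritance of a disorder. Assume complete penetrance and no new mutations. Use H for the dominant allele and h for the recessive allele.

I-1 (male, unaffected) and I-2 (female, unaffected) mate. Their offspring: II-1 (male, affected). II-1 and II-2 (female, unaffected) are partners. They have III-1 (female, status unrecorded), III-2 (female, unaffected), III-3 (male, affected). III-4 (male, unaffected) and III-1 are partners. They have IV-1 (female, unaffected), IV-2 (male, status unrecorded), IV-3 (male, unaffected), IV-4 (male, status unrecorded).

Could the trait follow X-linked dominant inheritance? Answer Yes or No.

Under X-linked dominant, II-1 (affected, male) cannot arise from I-1 (unaffected) × I-2 (unaffected).

No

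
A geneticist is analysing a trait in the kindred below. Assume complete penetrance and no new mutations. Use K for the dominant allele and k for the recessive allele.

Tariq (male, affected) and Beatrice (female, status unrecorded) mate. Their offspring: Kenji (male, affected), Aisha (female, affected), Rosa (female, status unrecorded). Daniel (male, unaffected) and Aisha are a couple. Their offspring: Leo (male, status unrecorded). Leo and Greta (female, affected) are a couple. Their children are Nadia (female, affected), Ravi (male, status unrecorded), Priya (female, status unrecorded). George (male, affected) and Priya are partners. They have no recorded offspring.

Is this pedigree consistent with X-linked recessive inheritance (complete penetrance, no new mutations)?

Yes

A consistent assignment under X-linked recessive exists: Tariq X^k Y, Beatrice X^K X^k, Kenji X^k Y, Aisha X^k X^k, Rosa X^K X^k, Daniel X^K Y, Leo X^k Y, Greta X^k X^k, Nadia X^k X^k, Ravi X^k Y, Priya X^k X^k, George X^k Y.
In this assignment every recorded phenotype matches its genotype and every non-founder's genotype is obtainable from its parents' genotypes, so the pedigree is consistent.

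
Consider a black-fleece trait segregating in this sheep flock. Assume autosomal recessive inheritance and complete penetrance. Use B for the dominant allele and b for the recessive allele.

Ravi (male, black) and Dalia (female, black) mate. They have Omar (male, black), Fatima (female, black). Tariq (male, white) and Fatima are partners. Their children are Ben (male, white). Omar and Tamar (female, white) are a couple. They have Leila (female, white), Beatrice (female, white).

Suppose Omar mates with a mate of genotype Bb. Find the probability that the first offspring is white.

1/2

Omar is black, so Omar is bb.
The cross gives 1/2 Bb : 1/2 bb, so P(offspring is white) = 1/2.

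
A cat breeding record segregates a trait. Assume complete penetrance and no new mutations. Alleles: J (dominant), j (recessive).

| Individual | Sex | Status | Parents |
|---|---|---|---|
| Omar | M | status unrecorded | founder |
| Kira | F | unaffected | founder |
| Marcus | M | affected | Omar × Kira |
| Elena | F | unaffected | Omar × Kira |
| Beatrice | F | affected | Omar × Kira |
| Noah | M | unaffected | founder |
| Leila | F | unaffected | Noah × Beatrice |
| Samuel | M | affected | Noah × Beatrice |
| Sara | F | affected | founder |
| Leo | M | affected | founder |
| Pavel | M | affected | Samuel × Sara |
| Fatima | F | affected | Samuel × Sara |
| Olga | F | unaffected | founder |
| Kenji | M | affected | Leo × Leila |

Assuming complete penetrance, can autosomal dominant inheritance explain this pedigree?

Yes

A consistent assignment under autosomal dominant exists: Omar Jj, Kira jj, Marcus Jj, Elena jj, Beatrice Jj, Noah jj, Leila jj, Samuel Jj, Sara JJ, Leo JJ, Pavel JJ, Fatima JJ, Olga jj, Kenji Jj.
In this assignment every recorded phenotype matches its genotype and every non-founder's genotype is obtainable from its parents' genotypes, so the pedigree is consistent.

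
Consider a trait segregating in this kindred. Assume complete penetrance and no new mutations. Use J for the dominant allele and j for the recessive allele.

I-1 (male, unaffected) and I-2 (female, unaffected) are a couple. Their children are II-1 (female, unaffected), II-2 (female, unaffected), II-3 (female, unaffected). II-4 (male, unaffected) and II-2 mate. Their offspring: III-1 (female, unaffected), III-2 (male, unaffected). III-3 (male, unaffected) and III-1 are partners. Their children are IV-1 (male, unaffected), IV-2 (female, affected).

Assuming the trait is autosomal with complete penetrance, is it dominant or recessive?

III-3 and III-1 are both unaffected yet have an affected child IV-2. Under dominance, an affected child requires at least one affected parent, so the trait cannot be dominant.

recessive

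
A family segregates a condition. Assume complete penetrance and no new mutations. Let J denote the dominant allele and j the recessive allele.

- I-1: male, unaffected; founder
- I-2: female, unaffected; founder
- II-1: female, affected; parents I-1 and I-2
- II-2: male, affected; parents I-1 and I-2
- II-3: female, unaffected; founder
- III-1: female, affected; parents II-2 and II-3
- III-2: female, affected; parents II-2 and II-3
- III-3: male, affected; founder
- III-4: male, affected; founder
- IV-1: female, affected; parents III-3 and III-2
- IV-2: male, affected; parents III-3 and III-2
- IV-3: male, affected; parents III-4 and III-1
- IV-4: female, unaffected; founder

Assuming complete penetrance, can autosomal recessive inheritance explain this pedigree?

Yes

A consistent assignment under autosomal recessive exists: I-1 Jj, I-2 Jj, II-1 jj, II-2 jj, II-3 Jj, III-1 jj, III-2 jj, III-3 jj, III-4 jj, IV-1 jj, IV-2 jj, IV-3 jj, IV-4 JJ.
In this assignment every recorded phenotype matches its genotype and every non-founder's genotype is obtainable from its parents' genotypes, so the pedigree is consistent.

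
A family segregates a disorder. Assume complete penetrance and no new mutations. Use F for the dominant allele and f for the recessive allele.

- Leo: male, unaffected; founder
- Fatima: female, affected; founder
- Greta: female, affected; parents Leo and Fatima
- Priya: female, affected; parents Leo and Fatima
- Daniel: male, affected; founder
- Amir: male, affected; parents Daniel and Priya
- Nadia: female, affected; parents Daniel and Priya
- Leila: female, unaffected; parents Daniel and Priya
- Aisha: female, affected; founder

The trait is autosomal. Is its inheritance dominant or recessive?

Daniel and Priya are both affected yet have an unaffected child Leila. Under a recessive model two affected parents are homozygous and every child would be affected, so the trait cannot be recessive.

dominant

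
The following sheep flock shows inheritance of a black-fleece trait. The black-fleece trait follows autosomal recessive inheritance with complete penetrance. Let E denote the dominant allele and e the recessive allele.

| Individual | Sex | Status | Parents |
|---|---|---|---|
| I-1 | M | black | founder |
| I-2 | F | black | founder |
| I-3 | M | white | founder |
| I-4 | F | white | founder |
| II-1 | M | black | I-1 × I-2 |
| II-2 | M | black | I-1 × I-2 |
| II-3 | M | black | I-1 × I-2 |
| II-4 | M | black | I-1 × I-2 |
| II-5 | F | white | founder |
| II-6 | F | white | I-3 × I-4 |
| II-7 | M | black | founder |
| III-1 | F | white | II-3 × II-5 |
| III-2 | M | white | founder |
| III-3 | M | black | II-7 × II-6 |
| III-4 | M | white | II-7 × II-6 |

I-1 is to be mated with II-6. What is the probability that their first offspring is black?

I-1 is black, so I-1 is ee.
II-6 is white so carries E and passed e to III-3 (ee), so II-6 is Ee.
The cross gives 1/2 Ee : 1/2 ee, so P(offspring is black) = 1/2.

1/2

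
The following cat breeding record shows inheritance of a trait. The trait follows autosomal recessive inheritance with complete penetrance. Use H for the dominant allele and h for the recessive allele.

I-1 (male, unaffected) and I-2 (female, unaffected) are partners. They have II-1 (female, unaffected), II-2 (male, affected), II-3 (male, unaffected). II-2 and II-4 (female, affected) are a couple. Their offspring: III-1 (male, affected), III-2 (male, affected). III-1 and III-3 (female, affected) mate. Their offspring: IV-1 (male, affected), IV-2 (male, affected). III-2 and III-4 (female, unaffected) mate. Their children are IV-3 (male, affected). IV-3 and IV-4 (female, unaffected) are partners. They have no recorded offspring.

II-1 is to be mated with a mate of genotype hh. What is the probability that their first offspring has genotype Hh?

I-1 is unaffected so carries H and passed h to II-2 (hh), so I-1 is Hh.
I-2 is unaffected so carries H and passed h to II-2 (hh), so I-2 is Hh.
II-1 is an unaffected offspring of I-1 (Hh) × I-2 (Hh), whose cross gives 1/4 HH : 1/2 Hh : 1/4 hh; conditioning on being unaffected, II-1 is HH with probability 1/3, Hh with probability 2/3.
Summing over parental genotype combinations, P(offspring has genotype Hh) = 1/3·1 + 2/3·1/2 = 2/3.

2/3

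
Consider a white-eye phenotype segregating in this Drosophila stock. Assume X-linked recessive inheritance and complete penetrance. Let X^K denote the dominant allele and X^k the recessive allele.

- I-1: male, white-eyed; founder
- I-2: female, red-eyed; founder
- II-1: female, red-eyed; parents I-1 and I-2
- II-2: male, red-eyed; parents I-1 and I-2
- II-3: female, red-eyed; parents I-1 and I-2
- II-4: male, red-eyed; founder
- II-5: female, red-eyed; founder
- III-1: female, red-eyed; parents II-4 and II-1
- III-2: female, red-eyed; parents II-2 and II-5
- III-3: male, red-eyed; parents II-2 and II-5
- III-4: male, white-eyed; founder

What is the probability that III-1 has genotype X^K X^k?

1/2

II-4 is red-eyed, so II-4 is X^K Y.
II-1 is red-eyed so carries K and received k from I-1 (X^k Y), so II-1 is X^K X^k.
Their cross gives offspring ratios 1/2 X^K X^K : 1/2 X^K X^k. Conditioning on III-1 being red-eyed, P(X^K X^k) = 1/2 / 1 = 1/2.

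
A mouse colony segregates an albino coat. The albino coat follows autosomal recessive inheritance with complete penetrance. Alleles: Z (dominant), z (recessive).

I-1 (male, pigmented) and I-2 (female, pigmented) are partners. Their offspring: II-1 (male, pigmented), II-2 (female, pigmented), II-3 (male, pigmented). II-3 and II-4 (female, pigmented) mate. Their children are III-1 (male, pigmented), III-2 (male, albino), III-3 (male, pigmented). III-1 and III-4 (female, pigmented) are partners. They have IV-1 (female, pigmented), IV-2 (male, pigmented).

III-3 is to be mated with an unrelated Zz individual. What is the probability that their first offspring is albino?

1/6

II-3 is pigmented so carries Z and passed z to III-2 (zz), so II-3 is Zz.
II-4 is pigmented so carries Z and passed z to III-2 (zz), so II-4 is Zz.
III-3 is a pigmented offspring of II-3 (Zz) × II-4 (Zz), whose cross gives 1/4 ZZ : 1/2 Zz : 1/4 zz; conditioning on being pigmented, III-3 is ZZ with probability 1/3, Zz with probability 2/3.
Summing over parental genotype combinations, P(offspring is albino) = 2/3·1/4 = 1/6.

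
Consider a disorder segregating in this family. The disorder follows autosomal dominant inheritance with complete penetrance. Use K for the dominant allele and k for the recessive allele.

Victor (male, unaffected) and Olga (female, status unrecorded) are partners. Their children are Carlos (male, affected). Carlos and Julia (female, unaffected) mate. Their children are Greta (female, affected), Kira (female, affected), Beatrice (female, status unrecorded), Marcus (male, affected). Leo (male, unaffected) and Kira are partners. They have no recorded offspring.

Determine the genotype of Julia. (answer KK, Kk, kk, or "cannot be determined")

Julia is unaffected, so Julia is kk.

kk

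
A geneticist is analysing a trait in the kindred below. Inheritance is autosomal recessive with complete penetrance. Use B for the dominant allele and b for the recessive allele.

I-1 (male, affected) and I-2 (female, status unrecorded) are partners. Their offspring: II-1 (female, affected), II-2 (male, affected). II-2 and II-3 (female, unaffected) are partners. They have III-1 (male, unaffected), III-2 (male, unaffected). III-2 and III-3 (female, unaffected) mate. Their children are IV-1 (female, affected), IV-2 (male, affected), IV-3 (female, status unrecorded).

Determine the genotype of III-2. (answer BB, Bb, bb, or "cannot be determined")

From phenotype alone, III-2 is BB or Bb.
III-2 is unaffected so carries B and received b from II-2 (bb), so III-2 is Bb.

Bb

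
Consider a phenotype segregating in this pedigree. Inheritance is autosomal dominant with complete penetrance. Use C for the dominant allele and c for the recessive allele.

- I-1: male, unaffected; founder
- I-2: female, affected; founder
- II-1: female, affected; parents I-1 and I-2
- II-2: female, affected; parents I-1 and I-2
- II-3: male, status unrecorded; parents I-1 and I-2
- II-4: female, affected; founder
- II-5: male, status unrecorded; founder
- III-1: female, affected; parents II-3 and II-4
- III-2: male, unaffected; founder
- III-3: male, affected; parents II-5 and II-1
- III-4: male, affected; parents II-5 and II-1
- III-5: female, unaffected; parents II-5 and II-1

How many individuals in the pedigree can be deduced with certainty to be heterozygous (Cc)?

Obligate heterozygotes: II-1 is affected so carries C and received c from I-1 (cc), so II-1 is Cc; II-2 is affected so carries C and received c from I-1 (cc), so II-2 is Cc.
Every other individual is either homozygous by phenotype or has at least one consistent homozygous assignment, so the count is 2.

2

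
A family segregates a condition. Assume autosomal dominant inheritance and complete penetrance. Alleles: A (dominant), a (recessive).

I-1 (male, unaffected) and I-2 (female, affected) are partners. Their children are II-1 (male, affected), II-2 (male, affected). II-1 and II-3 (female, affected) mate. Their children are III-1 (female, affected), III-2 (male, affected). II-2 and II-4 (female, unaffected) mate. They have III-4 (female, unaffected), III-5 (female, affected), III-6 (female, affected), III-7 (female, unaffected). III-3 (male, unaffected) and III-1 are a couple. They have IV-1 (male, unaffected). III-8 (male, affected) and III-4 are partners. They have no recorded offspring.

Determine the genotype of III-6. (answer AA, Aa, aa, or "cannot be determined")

Aa

From phenotype alone, III-6 is AA or Aa.
III-6 is affected so carries A and received a from II-4 (aa), so III-6 is Aa.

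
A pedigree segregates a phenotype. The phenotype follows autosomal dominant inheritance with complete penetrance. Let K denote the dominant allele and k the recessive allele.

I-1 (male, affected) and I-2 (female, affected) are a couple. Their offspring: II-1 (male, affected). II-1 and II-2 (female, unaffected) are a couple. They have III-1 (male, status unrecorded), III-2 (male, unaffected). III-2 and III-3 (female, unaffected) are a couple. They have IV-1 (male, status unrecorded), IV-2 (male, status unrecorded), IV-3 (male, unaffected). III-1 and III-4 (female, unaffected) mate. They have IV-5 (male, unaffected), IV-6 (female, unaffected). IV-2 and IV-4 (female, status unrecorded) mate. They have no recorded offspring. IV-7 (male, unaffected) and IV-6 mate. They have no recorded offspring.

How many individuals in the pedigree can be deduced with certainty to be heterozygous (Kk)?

Obligate heterozygotes: II-1 is affected so carries K and passed k to III-2 (kk), so II-1 is Kk.
Every other individual is either homozygous by phenotype or has at least one consistent homozygous assignment, so the count is 1.

1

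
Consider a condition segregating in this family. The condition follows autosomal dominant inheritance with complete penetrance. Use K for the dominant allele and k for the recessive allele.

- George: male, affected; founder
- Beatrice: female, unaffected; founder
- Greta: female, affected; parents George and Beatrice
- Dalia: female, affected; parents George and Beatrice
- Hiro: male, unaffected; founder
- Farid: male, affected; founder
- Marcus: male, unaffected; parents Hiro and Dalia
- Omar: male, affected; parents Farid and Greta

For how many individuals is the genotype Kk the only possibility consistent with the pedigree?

2

Obligate heterozygotes: Greta is affected so carries K and received k from Beatrice (kk), so Greta is Kk; Dalia is affected so carries K and received k from Beatrice (kk), so Dalia is Kk.
Every other individual is either homozygous by phenotype or has at least one consistent homozygous assignment, so the count is 2.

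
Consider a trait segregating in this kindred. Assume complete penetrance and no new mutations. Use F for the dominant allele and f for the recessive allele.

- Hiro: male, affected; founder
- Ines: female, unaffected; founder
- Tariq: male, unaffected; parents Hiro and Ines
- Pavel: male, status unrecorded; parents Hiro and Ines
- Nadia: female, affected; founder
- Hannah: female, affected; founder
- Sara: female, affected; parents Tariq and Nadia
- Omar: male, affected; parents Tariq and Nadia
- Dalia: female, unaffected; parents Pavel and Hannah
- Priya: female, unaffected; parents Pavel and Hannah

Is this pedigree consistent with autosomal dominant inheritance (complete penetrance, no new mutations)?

A consistent assignment under autosomal dominant exists: Hiro Ff, Ines ff, Tariq ff, Pavel Ff, Nadia FF, Hannah Ff, Sara Ff, Omar Ff, Dalia ff, Priya ff.
In this assignment every recorded phenotype matches its genotype and every non-founder's genotype is obtainable from its parents' genotypes, so the pedigree is consistent.

Yes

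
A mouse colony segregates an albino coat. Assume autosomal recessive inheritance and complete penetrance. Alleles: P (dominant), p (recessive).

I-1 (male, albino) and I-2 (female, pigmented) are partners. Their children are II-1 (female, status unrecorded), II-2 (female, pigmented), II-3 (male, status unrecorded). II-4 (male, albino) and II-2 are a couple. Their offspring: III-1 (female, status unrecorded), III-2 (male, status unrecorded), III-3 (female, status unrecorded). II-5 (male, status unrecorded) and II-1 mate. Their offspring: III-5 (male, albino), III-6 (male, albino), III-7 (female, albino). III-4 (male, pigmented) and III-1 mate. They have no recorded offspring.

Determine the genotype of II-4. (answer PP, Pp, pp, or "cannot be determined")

pp

II-4 is albino, so II-4 is pp.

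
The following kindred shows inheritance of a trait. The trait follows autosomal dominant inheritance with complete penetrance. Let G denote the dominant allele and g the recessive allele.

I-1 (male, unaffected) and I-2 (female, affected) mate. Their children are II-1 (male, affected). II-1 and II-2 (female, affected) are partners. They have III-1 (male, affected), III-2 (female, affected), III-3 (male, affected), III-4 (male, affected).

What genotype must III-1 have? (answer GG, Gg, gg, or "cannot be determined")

cannot be determined

III-1's phenotype allows GG or Gg, and no parent or child forces a single allele at both positions; consistent genotype assignments exist with III-1 as GG or Gg.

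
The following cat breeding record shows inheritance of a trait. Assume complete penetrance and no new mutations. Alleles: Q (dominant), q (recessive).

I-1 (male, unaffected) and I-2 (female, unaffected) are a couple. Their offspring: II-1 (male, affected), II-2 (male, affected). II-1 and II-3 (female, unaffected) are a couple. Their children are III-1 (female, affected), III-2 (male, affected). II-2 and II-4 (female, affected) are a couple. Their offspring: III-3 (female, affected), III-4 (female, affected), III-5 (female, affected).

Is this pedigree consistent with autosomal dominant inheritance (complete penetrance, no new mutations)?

No

Under autosomal dominant, II-1 (affected, male) cannot arise from I-1 (unaffected) × I-2 (unaffected).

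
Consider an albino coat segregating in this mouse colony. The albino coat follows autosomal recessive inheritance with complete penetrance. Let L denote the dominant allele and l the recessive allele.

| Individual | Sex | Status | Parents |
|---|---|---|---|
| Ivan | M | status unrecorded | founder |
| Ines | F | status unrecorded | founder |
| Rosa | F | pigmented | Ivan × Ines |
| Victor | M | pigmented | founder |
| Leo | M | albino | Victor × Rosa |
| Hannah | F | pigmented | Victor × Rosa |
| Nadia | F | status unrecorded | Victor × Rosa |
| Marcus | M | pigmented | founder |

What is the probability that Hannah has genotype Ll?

Victor is pigmented so carries L and passed l to Leo (ll), so Victor is Ll.
Rosa is pigmented so carries L and passed l to Leo (ll), so Rosa is Ll.
Their cross gives offspring ratios 1/4 LL : 1/2 Ll : 1/4 ll. Conditioning on Hannah being pigmented, P(Ll) = 1/2 / 3/4 = 2/3.

2/3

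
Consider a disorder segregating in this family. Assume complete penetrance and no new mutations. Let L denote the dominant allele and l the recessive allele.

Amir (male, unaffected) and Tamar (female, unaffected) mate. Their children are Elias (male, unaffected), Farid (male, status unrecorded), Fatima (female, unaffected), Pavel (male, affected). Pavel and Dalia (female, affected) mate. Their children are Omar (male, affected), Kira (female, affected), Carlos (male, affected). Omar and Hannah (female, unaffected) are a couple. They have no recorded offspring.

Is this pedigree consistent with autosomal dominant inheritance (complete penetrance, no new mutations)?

Under autosomal dominant, Pavel (affected, male) cannot arise from Amir (unaffected) × Tamar (unaffected).

No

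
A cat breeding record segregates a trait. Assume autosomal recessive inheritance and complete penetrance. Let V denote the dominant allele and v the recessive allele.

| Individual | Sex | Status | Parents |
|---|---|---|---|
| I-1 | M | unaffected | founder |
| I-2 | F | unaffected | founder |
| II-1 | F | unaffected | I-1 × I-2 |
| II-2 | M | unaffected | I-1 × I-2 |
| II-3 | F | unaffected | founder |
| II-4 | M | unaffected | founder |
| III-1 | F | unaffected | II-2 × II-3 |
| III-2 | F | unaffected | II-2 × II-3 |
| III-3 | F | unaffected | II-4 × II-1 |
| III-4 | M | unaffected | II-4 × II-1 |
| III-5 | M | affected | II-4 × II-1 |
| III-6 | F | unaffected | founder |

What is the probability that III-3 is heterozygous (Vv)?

II-4 is unaffected so carries V and passed v to III-5 (vv), so II-4 is Vv.
II-1 is unaffected so carries V and passed v to III-5 (vv), so II-1 is Vv.
Their cross gives offspring ratios 1/4 VV : 1/2 Vv : 1/4 vv. Conditioning on III-3 being unaffected, P(Vv) = 1/2 / 3/4 = 2/3.

2/3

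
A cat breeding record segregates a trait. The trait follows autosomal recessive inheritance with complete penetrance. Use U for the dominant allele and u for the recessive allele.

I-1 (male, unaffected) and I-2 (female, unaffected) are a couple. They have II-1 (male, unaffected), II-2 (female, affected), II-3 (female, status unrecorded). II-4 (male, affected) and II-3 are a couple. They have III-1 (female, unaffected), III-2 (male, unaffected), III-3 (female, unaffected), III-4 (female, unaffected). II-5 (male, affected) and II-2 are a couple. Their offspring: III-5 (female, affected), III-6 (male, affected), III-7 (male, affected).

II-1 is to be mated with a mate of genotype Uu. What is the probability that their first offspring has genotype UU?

1/3

I-1 is unaffected so carries U and passed u to II-2 (uu), so I-1 is Uu.
I-2 is unaffected so carries U and passed u to II-2 (uu), so I-2 is Uu.
II-1 is an unaffected offspring of I-1 (Uu) × I-2 (Uu), whose cross gives 1/4 UU : 1/2 Uu : 1/4 uu; conditioning on being unaffected, II-1 is UU with probability 1/3, Uu with probability 2/3.
Summing over parental genotype combinations, P(offspring has genotype UU) = 1/3·1/2 + 2/3·1/4 = 1/3.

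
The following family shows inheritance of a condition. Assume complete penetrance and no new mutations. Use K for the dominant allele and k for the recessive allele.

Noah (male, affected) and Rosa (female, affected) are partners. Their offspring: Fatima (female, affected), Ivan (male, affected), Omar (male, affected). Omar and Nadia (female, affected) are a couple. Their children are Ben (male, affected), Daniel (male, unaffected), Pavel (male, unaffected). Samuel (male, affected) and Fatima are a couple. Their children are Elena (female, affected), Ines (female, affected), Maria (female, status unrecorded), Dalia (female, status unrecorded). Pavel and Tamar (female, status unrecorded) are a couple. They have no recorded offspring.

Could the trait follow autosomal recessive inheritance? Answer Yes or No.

Under autosomal recessive, Daniel (unaffected, male) cannot arise from Omar (affected) × Nadia (affected).

No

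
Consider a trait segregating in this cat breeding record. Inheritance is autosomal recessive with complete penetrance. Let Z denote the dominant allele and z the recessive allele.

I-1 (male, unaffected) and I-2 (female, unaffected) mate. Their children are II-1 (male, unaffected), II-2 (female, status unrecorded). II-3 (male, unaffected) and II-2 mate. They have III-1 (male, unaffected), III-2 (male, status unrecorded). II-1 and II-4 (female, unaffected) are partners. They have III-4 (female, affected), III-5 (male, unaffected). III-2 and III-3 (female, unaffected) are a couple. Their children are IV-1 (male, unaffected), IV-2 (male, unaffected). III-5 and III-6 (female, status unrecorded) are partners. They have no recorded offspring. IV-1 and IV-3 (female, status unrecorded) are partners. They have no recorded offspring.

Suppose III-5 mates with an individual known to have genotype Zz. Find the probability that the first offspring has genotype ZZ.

II-1 is unaffected so carries Z and passed z to III-4 (zz), so II-1 is Zz.
II-4 is unaffected so carries Z and passed z to III-4 (zz), so II-4 is Zz.
III-5 is an unaffected offspring of II-1 (Zz) × II-4 (Zz), whose cross gives 1/4 ZZ : 1/2 Zz : 1/4 zz; conditioning on being unaffected, III-5 is ZZ with probability 1/3, Zz with probability 2/3.
Summing over parental genotype combinations, P(offspring has genotype ZZ) = 1/3·1/2 + 2/3·1/4 = 1/3.

1/3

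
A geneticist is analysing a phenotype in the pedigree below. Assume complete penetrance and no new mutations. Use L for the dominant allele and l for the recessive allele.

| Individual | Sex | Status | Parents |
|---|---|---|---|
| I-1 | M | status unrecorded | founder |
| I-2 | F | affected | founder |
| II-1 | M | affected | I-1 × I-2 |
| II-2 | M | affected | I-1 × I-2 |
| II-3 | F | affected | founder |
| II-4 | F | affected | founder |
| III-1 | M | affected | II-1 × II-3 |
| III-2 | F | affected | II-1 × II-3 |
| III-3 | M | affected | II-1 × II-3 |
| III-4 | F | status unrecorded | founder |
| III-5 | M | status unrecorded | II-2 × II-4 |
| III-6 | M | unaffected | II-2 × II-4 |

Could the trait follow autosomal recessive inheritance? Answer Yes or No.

No

Under autosomal recessive, III-6 (unaffected, male) cannot arise from II-2 (affected) × II-4 (affected).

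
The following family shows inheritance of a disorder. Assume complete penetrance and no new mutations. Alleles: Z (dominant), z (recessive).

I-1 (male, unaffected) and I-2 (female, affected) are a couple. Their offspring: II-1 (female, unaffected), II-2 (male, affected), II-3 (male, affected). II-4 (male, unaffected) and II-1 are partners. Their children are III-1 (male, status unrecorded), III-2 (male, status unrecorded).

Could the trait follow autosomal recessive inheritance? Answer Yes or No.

A consistent assignment under autosomal recessive exists: I-1 Zz, I-2 zz, II-1 Zz, II-2 zz, II-3 zz, II-4 ZZ, III-1 ZZ, III-2 ZZ.
In this assignment every recorded phenotype matches its genotype and every non-founder's genotype is obtainable from its parents' genotypes, so the pedigree is consistent.

Yes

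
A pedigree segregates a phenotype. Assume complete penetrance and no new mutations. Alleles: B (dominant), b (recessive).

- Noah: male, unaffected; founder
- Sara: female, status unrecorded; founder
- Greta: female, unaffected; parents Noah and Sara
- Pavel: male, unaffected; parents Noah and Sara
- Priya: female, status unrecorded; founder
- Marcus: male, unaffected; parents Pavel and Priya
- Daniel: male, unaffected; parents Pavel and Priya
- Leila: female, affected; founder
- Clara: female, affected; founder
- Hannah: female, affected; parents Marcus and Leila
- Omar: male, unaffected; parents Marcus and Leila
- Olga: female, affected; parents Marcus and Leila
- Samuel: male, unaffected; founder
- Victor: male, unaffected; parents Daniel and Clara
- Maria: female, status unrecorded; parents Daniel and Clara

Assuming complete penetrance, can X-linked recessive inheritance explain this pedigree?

Under X-linked recessive, Hannah (affected, female) cannot arise from Marcus (unaffected) × Leila (affected).

No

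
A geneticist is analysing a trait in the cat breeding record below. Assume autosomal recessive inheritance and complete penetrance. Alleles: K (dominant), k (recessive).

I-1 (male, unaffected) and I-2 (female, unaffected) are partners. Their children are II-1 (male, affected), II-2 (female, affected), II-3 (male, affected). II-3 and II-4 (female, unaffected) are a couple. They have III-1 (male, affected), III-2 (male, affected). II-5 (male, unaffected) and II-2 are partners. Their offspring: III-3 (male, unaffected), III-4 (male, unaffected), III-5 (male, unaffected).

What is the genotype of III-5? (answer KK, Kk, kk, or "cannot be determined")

Kk

From phenotype alone, III-5 is KK or Kk.
III-5 is unaffected so carries K and received k from II-2 (kk), so III-5 is Kk.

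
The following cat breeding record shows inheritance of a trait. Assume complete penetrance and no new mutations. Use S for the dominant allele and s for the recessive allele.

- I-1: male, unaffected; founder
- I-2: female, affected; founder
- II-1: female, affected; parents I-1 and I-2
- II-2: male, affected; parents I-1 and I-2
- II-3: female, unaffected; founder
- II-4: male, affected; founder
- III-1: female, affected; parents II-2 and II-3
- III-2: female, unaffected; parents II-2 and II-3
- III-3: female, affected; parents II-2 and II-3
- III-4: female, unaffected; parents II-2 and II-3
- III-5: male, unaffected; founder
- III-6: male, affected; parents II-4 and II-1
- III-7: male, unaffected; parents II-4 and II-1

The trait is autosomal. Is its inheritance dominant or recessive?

II-4 and II-1 are both affected yet have an unaffected child III-7. Under a recessive model two affected parents are homozygous and every child would be affected, so the trait cannot be recessive.

dominant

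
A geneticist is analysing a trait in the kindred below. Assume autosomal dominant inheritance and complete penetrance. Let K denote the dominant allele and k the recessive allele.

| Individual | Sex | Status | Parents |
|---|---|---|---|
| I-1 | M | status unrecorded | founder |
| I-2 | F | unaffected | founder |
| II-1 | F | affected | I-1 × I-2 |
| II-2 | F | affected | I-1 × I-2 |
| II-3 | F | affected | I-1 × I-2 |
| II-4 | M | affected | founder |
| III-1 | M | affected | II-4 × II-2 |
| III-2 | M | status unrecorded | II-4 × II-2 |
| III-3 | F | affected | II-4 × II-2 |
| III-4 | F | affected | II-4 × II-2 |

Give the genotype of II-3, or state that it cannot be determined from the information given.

Kk

From phenotype alone, II-3 is KK or Kk.
II-3 is affected so carries K and received k from I-2 (kk), so II-3 is Kk.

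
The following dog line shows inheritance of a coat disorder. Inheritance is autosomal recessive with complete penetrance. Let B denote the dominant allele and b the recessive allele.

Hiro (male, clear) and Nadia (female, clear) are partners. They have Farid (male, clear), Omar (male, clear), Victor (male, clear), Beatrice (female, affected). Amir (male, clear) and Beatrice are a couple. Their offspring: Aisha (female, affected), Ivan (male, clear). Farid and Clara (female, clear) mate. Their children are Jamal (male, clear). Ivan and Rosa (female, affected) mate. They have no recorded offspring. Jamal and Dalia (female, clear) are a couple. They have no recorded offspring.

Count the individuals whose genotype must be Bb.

Obligate heterozygotes: Hiro is clear so carries B and passed b to Beatrice (bb), so Hiro is Bb; Nadia is clear so carries B and passed b to Beatrice (bb), so Nadia is Bb; Amir is clear so carries B and passed b to Aisha (bb), so Amir is Bb; Ivan is clear so carries B and received b from Beatrice (bb), so Ivan is Bb.
Every other individual is either homozygous by phenotype or has at least one consistent homozygous assignment, so the count is 4.

4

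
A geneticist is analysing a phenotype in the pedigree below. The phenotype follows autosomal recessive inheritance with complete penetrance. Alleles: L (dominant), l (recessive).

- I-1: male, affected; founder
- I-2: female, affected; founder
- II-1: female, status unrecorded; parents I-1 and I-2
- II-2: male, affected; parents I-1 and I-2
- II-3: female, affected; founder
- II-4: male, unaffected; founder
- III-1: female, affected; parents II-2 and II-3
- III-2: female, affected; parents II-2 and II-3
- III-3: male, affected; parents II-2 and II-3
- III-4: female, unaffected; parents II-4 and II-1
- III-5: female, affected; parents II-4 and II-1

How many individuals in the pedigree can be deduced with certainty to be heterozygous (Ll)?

2

Obligate heterozygotes: II-4 is unaffected so carries L and passed l to III-5 (ll), so II-4 is Ll; III-4 is unaffected so carries L and received l from II-1 (ll), so III-4 is Ll.
Every other individual is either homozygous by phenotype or has at least one consistent homozygous assignment, so the count is 2.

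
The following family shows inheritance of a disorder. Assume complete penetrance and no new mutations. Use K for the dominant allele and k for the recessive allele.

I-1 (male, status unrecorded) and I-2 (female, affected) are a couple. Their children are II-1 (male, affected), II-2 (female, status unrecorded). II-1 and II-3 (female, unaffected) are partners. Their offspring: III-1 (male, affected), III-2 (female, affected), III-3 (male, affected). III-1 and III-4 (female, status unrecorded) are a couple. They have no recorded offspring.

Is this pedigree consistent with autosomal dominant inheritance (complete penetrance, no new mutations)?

Yes

A consistent assignment under autosomal dominant exists: I-1 KK, I-2 KK, II-1 KK, II-2 KK, II-3 kk, III-1 Kk, III-2 Kk, III-3 Kk, III-4 KK.
In this assignment every recorded phenotype matches its genotype and every non-founder's genotype is obtainable from its parents' genotypes, so the pedigree is consistent.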